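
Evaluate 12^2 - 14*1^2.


x^2 - d*y^2
= 12^2 - 14*1^2
= 144 - 14
= 130

130


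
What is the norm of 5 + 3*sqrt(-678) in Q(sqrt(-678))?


N(a + b*sqrt(d)) = a^2 - d*b^2
= (5)^2 - (-678)*(3)^2
= 25 + 6102
= 6127

6127


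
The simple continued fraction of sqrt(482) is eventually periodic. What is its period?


Run the CF algorithm for sqrt(482).
a_0 = floor(sqrt(482)) = 21; set m_0=0, q_0=1.
Recurrence: m' = q*a - m,  q' = (d - m'^2)/q,  a' = floor((a_0 + m')/q').
  step 1: m=21, q=41, a=1
  step 2: m=20, q=2, a=20
  step 3: m=20, q=41, a=1
  step 4: m=21, q=1, a=42
a_4 = 2*a_0 = 42, so the period closes here.
sqrt(482) = [21; 1, 20, 1, 42]
Period length = 4

4


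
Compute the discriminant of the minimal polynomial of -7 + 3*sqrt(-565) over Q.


The element -7 + 3*sqrt(-565) has minimal polynomial:
x^2 + 14*x + 5134
Discriminant = (14)^2 - 4*(5134)
= 196 - 20536
= -20340

-20340


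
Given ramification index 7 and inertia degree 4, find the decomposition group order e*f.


|D_P| = e * f
= 7 * 4
= 28

28


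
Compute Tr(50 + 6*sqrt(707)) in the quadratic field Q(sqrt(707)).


Tr(a + b*sqrt(d)) = (a + b*sqrt(d)) + (a - b*sqrt(d)) = 2a
= 2 * (50)
= 100

100


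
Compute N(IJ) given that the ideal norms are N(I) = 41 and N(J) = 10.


N(IJ) = N(I) * N(J)
= 41 * 10
= 410

410


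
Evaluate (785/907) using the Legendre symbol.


p = 907 is prime, so compute (785/907) with the reciprocity algorithm (Jacobi-symbol steps: pull out 2s via (2/n), flip via reciprocity, reduce):
  reciprocity: (785/907) -> +(907/785)
  reduce: (122/785)
  pull out 2: (2/785) = +1  (since 785 mod 8 = 1)
  reciprocity: (61/785) -> +(785/61)
  reduce: (53/61)
  reciprocity: (53/61) -> +(61/53)
  reduce: (8/53)
  pull out 2: (2/53) = -1  (since 53 mod 8 = 5)
  pull out 2: (2/53) = -1  (since 53 mod 8 = 5)
  pull out 2: (2/53) = -1  (since 53 mod 8 = 5)
  (1/53) = 1
Product of signs = -1
(785/907) = -1

-1


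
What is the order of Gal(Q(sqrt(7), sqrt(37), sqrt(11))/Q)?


The 3 square roots of distinct primes are multiplicatively independent over Q,
so [K:Q] = 2^3 and Gal(K/Q) is isomorphic to (Z/2Z)^3.
|Gal| = 2^3 = 8

8


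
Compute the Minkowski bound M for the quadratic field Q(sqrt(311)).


d = 311, d mod 4 = 3, so disc(K) = 4d = 1244; |disc(K)| = 1244
Real quadratic field, so n = 2, s = r2 = 0, r1 = 2
M = (n!/n^n) * (4/pi)^s * sqrt(|disc(K)|) = (2!/2^2) * (4/pi)^0 * sqrt(1244)
= 0.5 * 1.000000 * 35.270384
= 17.6352

17.6352


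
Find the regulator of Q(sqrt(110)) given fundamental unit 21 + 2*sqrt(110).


epsilon = 21 + 2*sqrt(110)
= 41.9762
R = ln(41.9762)
= 3.7371

3.7371


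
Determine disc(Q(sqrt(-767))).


For K = Q(sqrt(d)) with d squarefree: disc(K) = d if d = 1 mod 4, and disc(K) = 4d if d = 2 or 3 mod 4.
Here d = -767, and d mod 4 = 1.
d = 1 mod 4 (O_K = Z[(1+sqrt(d))/2]), so disc(K) = d = -767

-767


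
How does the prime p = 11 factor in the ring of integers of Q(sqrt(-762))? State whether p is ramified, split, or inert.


K = Q(sqrt(-762)). Since d mod 4 = 2, disc(K) = -3048.
Check p | disc: -3048 mod 11 = 10.
p does not divide disc. Compute Legendre symbol (d/p):
8^((11-1)/2) mod 11 = -1
(d/p) = -1, so p is inert: (p) stays prime with e=1, f=2, g=1.
Therefore p is inert.

inert


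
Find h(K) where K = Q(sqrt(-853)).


K = Q(sqrt(-853)). d mod 4 = 3, so D = disc(K) = 4d = -3412
h(K) equals the number of primitive reduced positive-definite forms (a, b, c) = a*x^2 + b*x*y + c*y^2 with b^2 - 4ac = D,
where reduced means |b| <= a <= c, with b >= 0 whenever |b| = a or a = c, and primitive means gcd(a, b, c) = 1.
Reduced forces 3a^2 <= |D| = 3412, so 1 <= a <= 33; b must have the parity of D, and c = (b^2 - D)/(4a) must be an integer >= a.
Enumerate a = 1..33, b in [-a, a]:
  a=1: (1, 0, 853)  [1]
  a=2: (2, 2, 427)  [1]
  a=3..6: none
  a=7: (7, -2, 122), (7, 2, 122)  [2]
  a=8..10: none
  a=11: (11, -8, 79), (11, 8, 79)  [2]
  a=12..13: none
  a=14: (14, -2, 61), (14, 2, 61)  [2]
  a=15..21: none
  a=22: (22, -14, 41), (22, 14, 41)  [2]
  a=23..33: none
Total reduced forms: 1 + 1 + 2 + 2 + 2 + 2 = 10
h = 10

10


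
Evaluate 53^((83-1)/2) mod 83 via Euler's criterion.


p = 83 is prime and the exponent is (p-1)/2 = 41, so by Euler's criterion 53^41 = (53/83) = +1 or -1 mod 83.
Compute by square-and-multiply:
  41 = 32 + 8 + 1 (binary 101001)
  Repeated squaring mod 83: 53^1 = 53, 53^2 = 70, 53^4 = 3, 53^8 = 9, 53^16 = 81, 53^32 = 4
  53^41 = 53^32 * 53^8 * 53^1 = 4 * 9 * 53 mod 83
    4 * 9 = 36 = 36 mod 83
    36 * 53 = 1908 = 82 mod 83
  53^41 = 82 mod 83
Result 82 = p - 1 = -1 mod 83: 53 is a quadratic non-residue mod 83. As a residue in [0, p-1] the value is 82.
53^41 mod 83 = 82

82


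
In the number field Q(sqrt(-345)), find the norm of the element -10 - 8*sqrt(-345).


N(a + b*sqrt(d)) = a^2 - d*b^2
= (-10)^2 - (-345)*(-8)^2
= 100 + 22080
= 22180

22180


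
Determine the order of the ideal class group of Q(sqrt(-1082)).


K = Q(sqrt(-1082)). d mod 4 = 2, so D = disc(K) = 4d = -4328
h(K) equals the number of primitive reduced positive-definite forms (a, b, c) = a*x^2 + b*x*y + c*y^2 with b^2 - 4ac = D,
where reduced means |b| <= a <= c, with b >= 0 whenever |b| = a or a = c, and primitive means gcd(a, b, c) = 1.
Reduced forces 3a^2 <= |D| = 4328, so 1 <= a <= 37; b must have the parity of D, and c = (b^2 - D)/(4a) must be an integer >= a.
Enumerate a = 1..37, b in [-a, a]:
  a=1: (1, 0, 1082)  [1]
  a=2: (2, 0, 541)  [1]
  a=3: (3, -2, 361), (3, 2, 361)  [2]
  a=4..5: none
  a=6: (6, -4, 181), (6, 4, 181)  [2]
  a=7..8: none
  a=9: (9, -8, 122), (9, 8, 122)  [2]
  a=10..12: none
  a=13: (13, -12, 86), (13, 12, 86)  [2]
  a=14..17: none
  a=18: (18, -8, 61), (18, 8, 61)  [2]
  a=19: (19, -2, 57), (19, 2, 57)  [2]
  a=20..25: none
  a=26: (26, -12, 43), (26, 12, 43)  [2]
  a=27: (27, -10, 41), (27, 10, 41)  [2]
  a=28: none
  a=29: (29, -14, 39), (29, 14, 39)  [2]
  a=30..36: none
  a=37: (37, -36, 38), (37, 36, 38)  [2]
Total reduced forms: 1 + 1 + 2 + 2 + 2 + 2 + 2 + 2 + 2 + 2 + 2 + 2 = 22
h = 22

22


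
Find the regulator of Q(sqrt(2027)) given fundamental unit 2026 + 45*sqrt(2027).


epsilon = 2026 + 45*sqrt(2027)
= 4051.9998
R = ln(4051.9998)
= 8.3070

8.3070


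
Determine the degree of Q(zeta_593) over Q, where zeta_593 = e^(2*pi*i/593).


The degree equals Euler's totient phi(593).
593 = 593
phi(593) = 592

592


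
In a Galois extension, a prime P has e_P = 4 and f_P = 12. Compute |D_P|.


|D_P| = e * f
= 4 * 12
= 48

48


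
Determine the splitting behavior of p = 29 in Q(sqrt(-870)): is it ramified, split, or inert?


K = Q(sqrt(-870)). Since d mod 4 = 2, disc(K) = -3480.
Check p | disc: -3480 mod 29 = 0.
p divides disc, so p ramifies: (p) = P^2 with e=2, f=1, g=1.
Therefore p is ramified.

ramified


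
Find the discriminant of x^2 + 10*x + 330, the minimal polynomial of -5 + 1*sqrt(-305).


The element -5 + 1*sqrt(-305) has minimal polynomial:
x^2 + 10*x + 330
Discriminant = (10)^2 - 4*(330)
= 100 - 1320
= -1220

-1220


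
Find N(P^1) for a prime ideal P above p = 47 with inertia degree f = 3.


N(P^a) = p^(a*f)
= 47^(1*3)
= 47^3
= 103823

103823


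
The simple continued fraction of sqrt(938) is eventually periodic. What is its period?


Run the CF algorithm for sqrt(938).
a_0 = floor(sqrt(938)) = 30; set m_0=0, q_0=1.
Recurrence: m' = q*a - m,  q' = (d - m'^2)/q,  a' = floor((a_0 + m')/q').
  step 1: m=30, q=38, a=1
  step 2: m=8, q=23, a=1
  step 3: m=15, q=31, a=1
  step 4: m=16, q=22, a=2
  step 5: m=28, q=7, a=8
  step 6: m=28, q=22, a=2
  step 7: m=16, q=31, a=1
  step 8: m=15, q=23, a=1
  step 9: m=8, q=38, a=1
  step 10: m=30, q=1, a=60
a_10 = 2*a_0 = 60, so the period closes here.
sqrt(938) = [30; 1, 1, 1, 2, 8, 2, 1, 1, 1, 60]
Period length = 10

10


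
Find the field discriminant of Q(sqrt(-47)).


For K = Q(sqrt(d)) with d squarefree: disc(K) = d if d = 1 mod 4, and disc(K) = 4d if d = 2 or 3 mod 4.
Here d = -47, and d mod 4 = 1.
d = 1 mod 4 (O_K = Z[(1+sqrt(d))/2]), so disc(K) = d = -47

-47


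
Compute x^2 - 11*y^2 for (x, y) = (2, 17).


x^2 - d*y^2
= 2^2 - 11*17^2
= 4 - 3179
= -3175

-3175


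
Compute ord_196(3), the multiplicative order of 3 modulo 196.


We want ord_196(3), the smallest k >= 1 with 3^k = 1 mod 196.
n = 196 = 2^2 * 7^2, phi(196) = 84; the order divides phi(n).
Divisors of 84: 1, 2, 3, 4, 6, 7, 12, 14, 21, 28, 42, 84
Repeated squaring mod 196: 3^1 = 3, 3^2 = 9, 3^4 = 81, 3^8 = 93, 3^16 = 25, 3^32 = 37, 3^64 = 193
Test divisors in increasing order:
  k=1: 3^1 = 3 mod 196
  k=2: 3^2 = 9 mod 196
  k=3: 3^3 = 9 * 3 = 27 mod 196
  k=4: 3^4 = 81 mod 196
  k=6: 3^6 = 81 * 9 = 141 mod 196
  k=7: 3^7 = 81 * 9 * 3 = 31 mod 196
  k=12: 3^12 = 93 * 81 = 85 mod 196
  k=14: 3^14 = 93 * 81 * 9 = 177 mod 196
  k=21: 3^21 = 25 * 81 * 3 = 195 mod 196
  k=28: 3^28 = 25 * 93 * 81 = 165 mod 196
  k=42: 3^42 = 37 * 93 * 9 = 1 mod 196  <- first divisor giving 1
Order = 42

42


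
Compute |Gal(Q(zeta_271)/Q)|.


|Gal(Q(zeta_271)/Q)| = phi(271)
= 270

270


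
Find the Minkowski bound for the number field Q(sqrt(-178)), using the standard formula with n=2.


d = -178, d mod 4 = 2, so disc(K) = 4d = -712; |disc(K)| = 712
Imaginary quadratic field, so n = 2, s = r2 = 1, r1 = 0
M = (n!/n^n) * (4/pi)^s * sqrt(|disc(K)|) = (2!/2^2) * (4/pi)^1 * sqrt(712)
= 0.5 * 1.273240 * 26.683328
= 16.9871

16.9871


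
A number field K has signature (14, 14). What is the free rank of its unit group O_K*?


By Dirichlet's unit theorem:
rank = r1 + r2 - 1
= 14 + 14 - 1
= 27

27


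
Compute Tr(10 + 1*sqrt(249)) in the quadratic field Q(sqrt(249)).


Tr(a + b*sqrt(d)) = (a + b*sqrt(d)) + (a - b*sqrt(d)) = 2a
= 2 * (10)
= 20

20


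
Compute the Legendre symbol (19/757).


p = 757 is prime, so compute (19/757) with the reciprocity algorithm (Jacobi-symbol steps: pull out 2s via (2/n), flip via reciprocity, reduce):
  reciprocity: (19/757) -> +(757/19)
  reduce: (16/19)
  pull out 2: (2/19) = -1  (since 19 mod 8 = 3)
  pull out 2: (2/19) = -1  (since 19 mod 8 = 3)
  pull out 2: (2/19) = -1  (since 19 mod 8 = 3)
  pull out 2: (2/19) = -1  (since 19 mod 8 = 3)
  (1/19) = 1
Product of signs = 1
(19/757) = 1

1


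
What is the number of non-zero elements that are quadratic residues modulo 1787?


For prime p, the number of non-zero quadratic residues is (p-1)/2.
= (1787-1)/2
= 893

893


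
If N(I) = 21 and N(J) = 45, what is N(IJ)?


N(IJ) = N(I) * N(J)
= 21 * 45
= 945

945


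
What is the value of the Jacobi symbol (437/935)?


Compute (437/935) via quadratic reciprocity:
  reciprocity: (437/935) -> +(935/437)
  reduce: (61/437)
  reciprocity: (61/437) -> +(437/61)
  reduce: (10/61)
  pull out 2: (2/61) = -1  (since 61 mod 8 = 5)
  reciprocity: (5/61) -> +(61/5)
  reduce: (1/5)
  (1/5) = 1
Product of signs = -1

-1


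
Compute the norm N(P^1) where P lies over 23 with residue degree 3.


N(P^a) = p^(a*f)
= 23^(1*3)
= 23^3
= 12167

12167


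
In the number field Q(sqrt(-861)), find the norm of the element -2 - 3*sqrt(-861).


N(a + b*sqrt(d)) = a^2 - d*b^2
= (-2)^2 - (-861)*(-3)^2
= 4 + 7749
= 7753

7753


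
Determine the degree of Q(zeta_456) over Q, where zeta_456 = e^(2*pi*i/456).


The degree equals Euler's totient phi(456).
456 = 2^3 * 3 * 19
phi(456) = 144

144


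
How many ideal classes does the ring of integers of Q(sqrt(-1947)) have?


K = Q(sqrt(-1947)). d mod 4 = 1, so D = disc(K) = d = -1947
h(K) equals the number of primitive reduced positive-definite forms (a, b, c) = a*x^2 + b*x*y + c*y^2 with b^2 - 4ac = D,
where reduced means |b| <= a <= c, with b >= 0 whenever |b| = a or a = c, and primitive means gcd(a, b, c) = 1.
Reduced forces 3a^2 <= |D| = 1947, so 1 <= a <= 25; b must have the parity of D, and c = (b^2 - D)/(4a) must be an integer >= a.
Enumerate a = 1..25, b in [-a, a]:
  a=1: (1, 1, 487)  [1]
  a=2: none
  a=3: (3, 3, 163)  [1]
  a=4..10: none
  a=11: (11, 11, 47)  [1]
  a=12: none
  a=13: (13, -9, 39), (13, 9, 39)  [2]
  a=14..16: none
  a=17: (17, -5, 29), (17, 5, 29)  [2]
  a=18..22: none
  a=23: (23, 13, 23)  [1]
  a=24..25: none
Total reduced forms: 1 + 1 + 1 + 2 + 2 + 1 = 8
h = 8

8


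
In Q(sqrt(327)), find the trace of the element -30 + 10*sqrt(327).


Tr(a + b*sqrt(d)) = (a + b*sqrt(d)) + (a - b*sqrt(d)) = 2a
= 2 * (-30)
= -60

-60


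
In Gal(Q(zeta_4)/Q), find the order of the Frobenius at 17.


The Frobenius at p in Gal(Q(zeta_n)/Q) = (Z/nZ)* is the class of p, so its order is ord_4(17), the smallest k >= 1 with 17^k = 1 mod 4.
n = 4 = 2^2, phi(4) = 2; the order divides phi(n).
Divisors of 2: 1, 2
Repeated squaring mod 4: 17^1 = 1, 17^2 = 1
Test divisors in increasing order:
  k=1: 17^1 = 1 mod 4  <- first divisor giving 1
Order = 1

1


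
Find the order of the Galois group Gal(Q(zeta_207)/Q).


|Gal(Q(zeta_207)/Q)| = phi(207)
= 132

132


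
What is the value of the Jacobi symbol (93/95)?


Compute (93/95) via quadratic reciprocity:
  reciprocity: (93/95) -> +(95/93)
  reduce: (2/93)
  pull out 2: (2/93) = -1  (since 93 mod 8 = 5)
  (1/93) = 1
Product of signs = -1

-1


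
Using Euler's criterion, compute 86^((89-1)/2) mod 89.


p = 89 is prime and the exponent is (p-1)/2 = 44, so by Euler's criterion 86^44 = (86/89) = +1 or -1 mod 89.
Compute by square-and-multiply:
  44 = 32 + 8 + 4 (binary 101100)
  Repeated squaring mod 89: 86^1 = 86, 86^2 = 9, 86^4 = 81, 86^8 = 64, 86^16 = 2, 86^32 = 4
  86^44 = 86^32 * 86^8 * 86^4 = 4 * 64 * 81 mod 89
    4 * 64 = 256 = 78 mod 89
    78 * 81 = 6318 = 88 mod 89
  86^44 = 88 mod 89
Result 88 = p - 1 = -1 mod 89: 86 is a quadratic non-residue mod 89. As a residue in [0, p-1] the value is 88.
86^44 mod 89 = 88

88


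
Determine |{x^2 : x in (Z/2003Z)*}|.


For prime p, the number of non-zero quadratic residues is (p-1)/2.
= (2003-1)/2
= 1001

1001


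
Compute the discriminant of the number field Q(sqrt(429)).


For K = Q(sqrt(d)) with d squarefree: disc(K) = d if d = 1 mod 4, and disc(K) = 4d if d = 2 or 3 mod 4.
Here d = 429, and d mod 4 = 1.
d = 1 mod 4 (O_K = Z[(1+sqrt(d))/2]), so disc(K) = d = 429

429


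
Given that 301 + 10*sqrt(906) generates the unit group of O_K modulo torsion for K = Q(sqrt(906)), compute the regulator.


epsilon = 301 + 10*sqrt(906)
= 601.9983
R = ln(601.9983)
= 6.4003

6.4003


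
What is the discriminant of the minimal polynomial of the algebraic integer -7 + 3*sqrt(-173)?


The element -7 + 3*sqrt(-173) has minimal polynomial:
x^2 + 14*x + 1606
Discriminant = (14)^2 - 4*(1606)
= 196 - 6424
= -6228

-6228


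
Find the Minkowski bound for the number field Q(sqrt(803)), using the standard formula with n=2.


d = 803, d mod 4 = 3, so disc(K) = 4d = 3212; |disc(K)| = 3212
Real quadratic field, so n = 2, s = r2 = 0, r1 = 2
M = (n!/n^n) * (4/pi)^s * sqrt(|disc(K)|) = (2!/2^2) * (4/pi)^0 * sqrt(3212)
= 0.5 * 1.000000 * 56.674509
= 28.3373

28.3373


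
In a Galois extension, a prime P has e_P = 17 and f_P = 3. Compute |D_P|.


|D_P| = e * f
= 17 * 3
= 51

51


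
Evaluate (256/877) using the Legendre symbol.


p = 877 is prime, so compute (256/877) with the reciprocity algorithm (Jacobi-symbol steps: pull out 2s via (2/n), flip via reciprocity, reduce):
  pull out 2: (2/877) = -1  (since 877 mod 8 = 5)
  pull out 2: (2/877) = -1  (since 877 mod 8 = 5)
  pull out 2: (2/877) = -1  (since 877 mod 8 = 5)
  pull out 2: (2/877) = -1  (since 877 mod 8 = 5)
  pull out 2: (2/877) = -1  (since 877 mod 8 = 5)
  pull out 2: (2/877) = -1  (since 877 mod 8 = 5)
  pull out 2: (2/877) = -1  (since 877 mod 8 = 5)
  pull out 2: (2/877) = -1  (since 877 mod 8 = 5)
  (1/877) = 1
Product of signs = 1
(256/877) = 1

1


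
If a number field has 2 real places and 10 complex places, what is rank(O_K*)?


By Dirichlet's unit theorem:
rank = r1 + r2 - 1
= 2 + 10 - 1
= 11

11


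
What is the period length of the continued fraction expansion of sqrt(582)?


Run the CF algorithm for sqrt(582).
a_0 = floor(sqrt(582)) = 24; set m_0=0, q_0=1.
Recurrence: m' = q*a - m,  q' = (d - m'^2)/q,  a' = floor((a_0 + m')/q').
  step 1: m=24, q=6, a=8
  step 2: m=24, q=1, a=48
a_2 = 2*a_0 = 48, so the period closes here.
sqrt(582) = [24; 8, 48]
Period length = 2

2


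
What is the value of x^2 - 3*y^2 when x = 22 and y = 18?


x^2 - d*y^2
= 22^2 - 3*18^2
= 484 - 972
= -488

-488


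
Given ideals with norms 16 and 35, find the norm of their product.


N(IJ) = N(I) * N(J)
= 16 * 35
= 560

560


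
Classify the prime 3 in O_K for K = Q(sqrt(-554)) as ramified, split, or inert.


K = Q(sqrt(-554)). Since d mod 4 = 2, disc(K) = -2216.
Check p | disc: -2216 mod 3 = 1.
p does not divide disc. Compute Legendre symbol (d/p):
1^((3-1)/2) mod 3 = 1
(d/p) = 1, so p splits: (p) = P*P' with e=1, f=1, g=2.
Therefore p is split.

split


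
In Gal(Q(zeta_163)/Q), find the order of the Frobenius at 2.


The Frobenius at p in Gal(Q(zeta_n)/Q) = (Z/nZ)* is the class of p, so its order is ord_163(2), the smallest k >= 1 with 2^k = 1 mod 163.
n = 163 = 163, phi(163) = 162; the order divides phi(n).
Divisors of 162: 1, 2, 3, 6, 9, 18, 27, 54, 81, 162
Repeated squaring mod 163: 2^1 = 2, 2^2 = 4, 2^4 = 16, 2^8 = 93, 2^16 = 10, 2^32 = 100, 2^64 = 57, 2^128 = 152
Test divisors in increasing order:
  k=1: 2^1 = 2 mod 163
  k=2: 2^2 = 4 mod 163
  k=3: 2^3 = 4 * 2 = 8 mod 163
  k=6: 2^6 = 16 * 4 = 64 mod 163
  k=9: 2^9 = 93 * 2 = 23 mod 163
  k=18: 2^18 = 10 * 4 = 40 mod 163
  k=27: 2^27 = 10 * 93 * 4 * 2 = 105 mod 163
  k=54: 2^54 = 100 * 10 * 16 * 4 = 104 mod 163
  k=81: 2^81 = 57 * 10 * 2 = 162 mod 163
  k=162: 2^162 = 152 * 100 * 4 = 1 mod 163  <- first divisor giving 1
Order = 162

162


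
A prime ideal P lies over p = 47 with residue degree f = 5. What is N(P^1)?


N(P^a) = p^(a*f)
= 47^(1*5)
= 47^5
= 229345007

229345007


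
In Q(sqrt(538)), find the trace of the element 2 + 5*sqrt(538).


Tr(a + b*sqrt(d)) = (a + b*sqrt(d)) + (a - b*sqrt(d)) = 2a
= 2 * (2)
= 4

4


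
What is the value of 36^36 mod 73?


p = 73 is prime and the exponent is (p-1)/2 = 36, so by Euler's criterion 36^36 = (36/73) = +1 or -1 mod 73.
Compute by square-and-multiply:
  36 = 32 + 4 (binary 100100)
  Repeated squaring mod 73: 36^1 = 36, 36^2 = 55, 36^4 = 32, 36^8 = 2, 36^16 = 4, 36^32 = 16
  36^36 = 36^32 * 36^4 = 16 * 32 mod 73
    16 * 32 = 512 = 1 mod 73
  36^36 = 1 mod 73
Result 1: 36 is a quadratic residue mod 73.
36^36 mod 73 = 1

1


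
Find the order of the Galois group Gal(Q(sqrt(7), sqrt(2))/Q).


The 2 square roots of distinct primes are multiplicatively independent over Q,
so [K:Q] = 2^2 and Gal(K/Q) is isomorphic to (Z/2Z)^2.
|Gal| = 2^2 = 4

4


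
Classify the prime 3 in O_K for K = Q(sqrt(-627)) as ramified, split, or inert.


K = Q(sqrt(-627)). Since d mod 4 = 1, disc(K) = -627.
Check p | disc: -627 mod 3 = 0.
p divides disc, so p ramifies: (p) = P^2 with e=2, f=1, g=1.
Therefore p is ramified.

ramified


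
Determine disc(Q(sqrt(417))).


For K = Q(sqrt(d)) with d squarefree: disc(K) = d if d = 1 mod 4, and disc(K) = 4d if d = 2 or 3 mod 4.
Here d = 417, and d mod 4 = 1.
d = 1 mod 4 (O_K = Z[(1+sqrt(d))/2]), so disc(K) = d = 417

417


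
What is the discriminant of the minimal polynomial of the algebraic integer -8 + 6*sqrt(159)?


The element -8 + 6*sqrt(159) has minimal polynomial:
x^2 + 16*x - 5660
Discriminant = (16)^2 - 4*(-5660)
= 256 + 22640
= 22896

22896


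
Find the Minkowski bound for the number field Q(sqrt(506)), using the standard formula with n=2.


d = 506, d mod 4 = 2, so disc(K) = 4d = 2024; |disc(K)| = 2024
Real quadratic field, so n = 2, s = r2 = 0, r1 = 2
M = (n!/n^n) * (4/pi)^s * sqrt(|disc(K)|) = (2!/2^2) * (4/pi)^0 * sqrt(2024)
= 0.5 * 1.000000 * 44.988888
= 22.4944

22.4944


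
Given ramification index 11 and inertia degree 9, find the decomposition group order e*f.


|D_P| = e * f
= 11 * 9
= 99

99


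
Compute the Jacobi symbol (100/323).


Compute (100/323) via quadratic reciprocity:
  pull out 2: (2/323) = -1  (since 323 mod 8 = 3)
  pull out 2: (2/323) = -1  (since 323 mod 8 = 3)
  reciprocity: (25/323) -> +(323/25)
  reduce: (23/25)
  reciprocity: (23/25) -> +(25/23)
  reduce: (2/23)
  pull out 2: (2/23) = +1  (since 23 mod 8 = 7)
  (1/23) = 1
Product of signs = 1

1


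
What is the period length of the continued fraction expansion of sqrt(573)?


Run the CF algorithm for sqrt(573).
a_0 = floor(sqrt(573)) = 23; set m_0=0, q_0=1.
Recurrence: m' = q*a - m,  q' = (d - m'^2)/q,  a' = floor((a_0 + m')/q').
  step 1: m=23, q=44, a=1
  step 2: m=21, q=3, a=14
  step 3: m=21, q=44, a=1
  step 4: m=23, q=1, a=46
a_4 = 2*a_0 = 46, so the period closes here.
sqrt(573) = [23; 1, 14, 1, 46]
Period length = 4

4


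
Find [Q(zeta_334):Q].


The degree equals Euler's totient phi(334).
334 = 2 * 167
phi(334) = 166

166


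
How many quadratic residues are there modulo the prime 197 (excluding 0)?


For prime p, the number of non-zero quadratic residues is (p-1)/2.
= (197-1)/2
= 98

98


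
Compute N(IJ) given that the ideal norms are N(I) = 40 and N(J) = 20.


N(IJ) = N(I) * N(J)
= 40 * 20
= 800

800


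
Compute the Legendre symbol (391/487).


p = 487 is prime, so compute (391/487) with the reciprocity algorithm (Jacobi-symbol steps: pull out 2s via (2/n), flip via reciprocity, reduce):
  reciprocity: (391/487) -> -(487/391)
  reduce: (96/391)
  pull out 2: (2/391) = +1  (since 391 mod 8 = 7)
  pull out 2: (2/391) = +1  (since 391 mod 8 = 7)
  pull out 2: (2/391) = +1  (since 391 mod 8 = 7)
  pull out 2: (2/391) = +1  (since 391 mod 8 = 7)
  pull out 2: (2/391) = +1  (since 391 mod 8 = 7)
  reciprocity: (3/391) -> -(391/3)
  reduce: (1/3)
  (1/3) = 1
Product of signs = 1
(391/487) = 1

1


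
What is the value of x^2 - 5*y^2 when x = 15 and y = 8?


x^2 - d*y^2
= 15^2 - 5*8^2
= 225 - 320
= -95

-95


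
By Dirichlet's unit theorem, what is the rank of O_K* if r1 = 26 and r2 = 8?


By Dirichlet's unit theorem:
rank = r1 + r2 - 1
= 26 + 8 - 1
= 33

33


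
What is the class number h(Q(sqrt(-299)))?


K = Q(sqrt(-299)). d mod 4 = 1, so D = disc(K) = d = -299
h(K) equals the number of primitive reduced positive-definite forms (a, b, c) = a*x^2 + b*x*y + c*y^2 with b^2 - 4ac = D,
where reduced means |b| <= a <= c, with b >= 0 whenever |b| = a or a = c, and primitive means gcd(a, b, c) = 1.
Reduced forces 3a^2 <= |D| = 299, so 1 <= a <= 9; b must have the parity of D, and c = (b^2 - D)/(4a) must be an integer >= a.
Enumerate a = 1..9, b in [-a, a]:
  a=1: (1, 1, 75)  [1]
  a=2: none
  a=3: (3, -1, 25), (3, 1, 25)  [2]
  a=4: none
  a=5: (5, -1, 15), (5, 1, 15)  [2]
  a=6: none
  a=7: (7, -3, 11), (7, 3, 11)  [2]
  a=8: none
  a=9: (9, 5, 9)  [1]
Total reduced forms: 1 + 2 + 2 + 2 + 1 = 8
h = 8

8


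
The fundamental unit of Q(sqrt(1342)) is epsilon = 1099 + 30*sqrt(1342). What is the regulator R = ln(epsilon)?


epsilon = 1099 + 30*sqrt(1342)
= 2197.9995
R = ln(2197.9995)
= 7.6953

7.6953


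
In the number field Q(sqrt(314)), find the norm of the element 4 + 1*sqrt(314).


N(a + b*sqrt(d)) = a^2 - d*b^2
= (4)^2 - (314)*(1)^2
= 16 - 314
= -298

-298


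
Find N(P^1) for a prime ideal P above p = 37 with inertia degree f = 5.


N(P^a) = p^(a*f)
= 37^(1*5)
= 37^5
= 69343957

69343957


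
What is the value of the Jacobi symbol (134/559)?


Compute (134/559) via quadratic reciprocity:
  pull out 2: (2/559) = +1  (since 559 mod 8 = 7)
  reciprocity: (67/559) -> -(559/67)
  reduce: (23/67)
  reciprocity: (23/67) -> -(67/23)
  reduce: (21/23)
  reciprocity: (21/23) -> +(23/21)
  reduce: (2/21)
  pull out 2: (2/21) = -1  (since 21 mod 8 = 5)
  (1/21) = 1
Product of signs = -1

-1


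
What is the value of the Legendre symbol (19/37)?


p = 37 is prime, so compute (19/37) with the reciprocity algorithm (Jacobi-symbol steps: pull out 2s via (2/n), flip via reciprocity, reduce):
  reciprocity: (19/37) -> +(37/19)
  reduce: (18/19)
  pull out 2: (2/19) = -1  (since 19 mod 8 = 3)
  reciprocity: (9/19) -> +(19/9)
  reduce: (1/9)
  (1/9) = 1
Product of signs = -1
(19/37) = -1

-1


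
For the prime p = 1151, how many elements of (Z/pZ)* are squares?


For prime p, the number of non-zero quadratic residues is (p-1)/2.
= (1151-1)/2
= 575

575


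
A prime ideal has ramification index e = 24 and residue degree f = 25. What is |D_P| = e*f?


|D_P| = e * f
= 24 * 25
= 600

600


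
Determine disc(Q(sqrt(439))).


For K = Q(sqrt(d)) with d squarefree: disc(K) = d if d = 1 mod 4, and disc(K) = 4d if d = 2 or 3 mod 4.
Here d = 439, and d mod 4 = 3.
d = 3 mod 4, not 1 (O_K = Z[sqrt(d)]), so disc(K) = 4d = 4 * (439) = 1756

1756


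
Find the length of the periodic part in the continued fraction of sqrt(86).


Run the CF algorithm for sqrt(86).
a_0 = floor(sqrt(86)) = 9; set m_0=0, q_0=1.
Recurrence: m' = q*a - m,  q' = (d - m'^2)/q,  a' = floor((a_0 + m')/q').
  step 1: m=9, q=5, a=3
  step 2: m=6, q=10, a=1
  step 3: m=4, q=7, a=1
  step 4: m=3, q=11, a=1
  step 5: m=8, q=2, a=8
  step 6: m=8, q=11, a=1
  step 7: m=3, q=7, a=1
  step 8: m=4, q=10, a=1
  step 9: m=6, q=5, a=3
  step 10: m=9, q=1, a=18
a_10 = 2*a_0 = 18, so the period closes here.
sqrt(86) = [9; 3, 1, 1, 1, 8, 1, 1, 1, 3, 18]
Period length = 10

10


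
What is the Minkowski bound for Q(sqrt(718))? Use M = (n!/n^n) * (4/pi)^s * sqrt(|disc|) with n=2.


d = 718, d mod 4 = 2, so disc(K) = 4d = 2872; |disc(K)| = 2872
Real quadratic field, so n = 2, s = r2 = 0, r1 = 2
M = (n!/n^n) * (4/pi)^s * sqrt(|disc(K)|) = (2!/2^2) * (4/pi)^0 * sqrt(2872)
= 0.5 * 1.000000 * 53.591044
= 26.7955

26.7955


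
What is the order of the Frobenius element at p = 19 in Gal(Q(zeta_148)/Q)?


The Frobenius at p in Gal(Q(zeta_n)/Q) = (Z/nZ)* is the class of p, so its order is ord_148(19), the smallest k >= 1 with 19^k = 1 mod 148.
n = 148 = 2^2 * 37, phi(148) = 72; the order divides phi(n).
Divisors of 72: 1, 2, 3, 4, 6, 8, 9, 12, 18, 24, 36, 72
Repeated squaring mod 148: 19^1 = 19, 19^2 = 65, 19^4 = 81, 19^8 = 49, 19^16 = 33, 19^32 = 53, 19^64 = 145
Test divisors in increasing order:
  k=1: 19^1 = 19 mod 148
  k=2: 19^2 = 65 mod 148
  k=3: 19^3 = 65 * 19 = 51 mod 148
  k=4: 19^4 = 81 mod 148
  k=6: 19^6 = 81 * 65 = 85 mod 148
  k=8: 19^8 = 49 mod 148
  k=9: 19^9 = 49 * 19 = 43 mod 148
  k=12: 19^12 = 49 * 81 = 121 mod 148
  k=18: 19^18 = 33 * 65 = 73 mod 148
  k=24: 19^24 = 33 * 49 = 137 mod 148
  k=36: 19^36 = 53 * 81 = 1 mod 148  <- first divisor giving 1
Order = 36

36


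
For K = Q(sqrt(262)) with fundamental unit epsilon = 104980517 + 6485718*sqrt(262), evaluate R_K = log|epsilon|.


epsilon = 104980517 + 6485718*sqrt(262)
= 2.0996e+08
R = ln(2.0996e+08)
= 19.1624

19.1624


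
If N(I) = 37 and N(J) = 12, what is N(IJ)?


N(IJ) = N(I) * N(J)
= 37 * 12
= 444

444


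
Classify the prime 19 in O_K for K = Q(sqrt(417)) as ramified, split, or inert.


K = Q(sqrt(417)). Since d mod 4 = 1, disc(K) = 417.
Check p | disc: 417 mod 19 = 18.
p does not divide disc. Compute Legendre symbol (d/p):
18^((19-1)/2) mod 19 = -1
(d/p) = -1, so p is inert: (p) stays prime with e=1, f=2, g=1.
Therefore p is inert.

inert


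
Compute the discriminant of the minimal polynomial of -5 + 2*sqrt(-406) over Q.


The element -5 + 2*sqrt(-406) has minimal polynomial:
x^2 + 10*x + 1649
Discriminant = (10)^2 - 4*(1649)
= 100 - 6596
= -6496

-6496


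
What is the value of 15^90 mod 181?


p = 181 is prime and the exponent is (p-1)/2 = 90, so by Euler's criterion 15^90 = (15/181) = +1 or -1 mod 181.
Compute by square-and-multiply:
  90 = 64 + 16 + 8 + 2 (binary 1011010)
  Repeated squaring mod 181: 15^1 = 15, 15^2 = 44, 15^4 = 126, 15^8 = 129, 15^16 = 170, 15^32 = 121, 15^64 = 161
  15^90 = 15^64 * 15^16 * 15^8 * 15^2 = 161 * 170 * 129 * 44 mod 181
    161 * 170 = 27370 = 39 mod 181
    39 * 129 = 5031 = 144 mod 181
    144 * 44 = 6336 = 1 mod 181
  15^90 = 1 mod 181
Result 1: 15 is a quadratic residue mod 181.
15^90 mod 181 = 1

1


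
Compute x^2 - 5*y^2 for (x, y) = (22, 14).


x^2 - d*y^2
= 22^2 - 5*14^2
= 484 - 980
= -496

-496


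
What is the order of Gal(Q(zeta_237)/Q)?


|Gal(Q(zeta_237)/Q)| = phi(237)
= 156

156


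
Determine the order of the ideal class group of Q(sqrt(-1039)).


K = Q(sqrt(-1039)). d mod 4 = 1, so D = disc(K) = d = -1039
h(K) equals the number of primitive reduced positive-definite forms (a, b, c) = a*x^2 + b*x*y + c*y^2 with b^2 - 4ac = D,
where reduced means |b| <= a <= c, with b >= 0 whenever |b| = a or a = c, and primitive means gcd(a, b, c) = 1.
Reduced forces 3a^2 <= |D| = 1039, so 1 <= a <= 18; b must have the parity of D, and c = (b^2 - D)/(4a) must be an integer >= a.
Enumerate a = 1..18, b in [-a, a]:
  a=1: (1, 1, 260)  [1]
  a=2: (2, -1, 130), (2, 1, 130)  [2]
  a=3: none
  a=4: (4, -1, 65), (4, 1, 65)  [2]
  a=5: (5, -1, 52), (5, 1, 52)  [2]
  a=6: none
  a=7: (7, -5, 38), (7, 5, 38)  [2]
  a=8: (8, -7, 34), (8, 7, 34)  [2]
  a=9: none
  a=10: (10, -9, 28), (10, -1, 26), (10, 1, 26), (10, 9, 28)  [4]
  a=11..12: none
  a=13: (13, -1, 20), (13, 1, 20)  [2]
  a=14: (14, -9, 20), (14, -5, 19), (14, 5, 19), (14, 9, 20)  [4]
  a=15: none
  a=16: (16, -7, 17), (16, 7, 17)  [2]
  a=17..18: none
Total reduced forms: 1 + 2 + 2 + 2 + 2 + 2 + 4 + 2 + 4 + 2 = 23
h = 23

23


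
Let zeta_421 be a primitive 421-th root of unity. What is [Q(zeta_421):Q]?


The degree equals Euler's totient phi(421).
421 = 421
phi(421) = 420

420


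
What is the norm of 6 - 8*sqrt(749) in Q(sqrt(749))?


N(a + b*sqrt(d)) = a^2 - d*b^2
= (6)^2 - (749)*(-8)^2
= 36 - 47936
= -47900

-47900


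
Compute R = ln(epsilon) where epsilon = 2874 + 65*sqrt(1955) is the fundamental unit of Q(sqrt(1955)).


epsilon = 2874 + 65*sqrt(1955)
= 5747.9998
R = ln(5747.9998)
= 8.6566

8.6566


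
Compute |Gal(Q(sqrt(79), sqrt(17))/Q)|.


The 2 square roots of distinct primes are multiplicatively independent over Q,
so [K:Q] = 2^2 and Gal(K/Q) is isomorphic to (Z/2Z)^2.
|Gal| = 2^2 = 4

4


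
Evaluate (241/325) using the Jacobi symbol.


Compute (241/325) via quadratic reciprocity:
  reciprocity: (241/325) -> +(325/241)
  reduce: (84/241)
  pull out 2: (2/241) = +1  (since 241 mod 8 = 1)
  pull out 2: (2/241) = +1  (since 241 mod 8 = 1)
  reciprocity: (21/241) -> +(241/21)
  reduce: (10/21)
  pull out 2: (2/21) = -1  (since 21 mod 8 = 5)
  reciprocity: (5/21) -> +(21/5)
  reduce: (1/5)
  (1/5) = 1
Product of signs = -1

-1


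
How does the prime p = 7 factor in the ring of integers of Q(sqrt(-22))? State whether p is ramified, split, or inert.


K = Q(sqrt(-22)). Since d mod 4 = 2, disc(K) = -88.
Check p | disc: -88 mod 7 = 3.
p does not divide disc. Compute Legendre symbol (d/p):
6^((7-1)/2) mod 7 = -1
(d/p) = -1, so p is inert: (p) stays prime with e=1, f=2, g=1.
Therefore p is inert.

inert


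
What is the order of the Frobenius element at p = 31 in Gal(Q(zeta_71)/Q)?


The Frobenius at p in Gal(Q(zeta_n)/Q) = (Z/nZ)* is the class of p, so its order is ord_71(31), the smallest k >= 1 with 31^k = 1 mod 71.
n = 71 = 71, phi(71) = 70; the order divides phi(n).
Divisors of 70: 1, 2, 5, 7, 10, 14, 35, 70
Repeated squaring mod 71: 31^1 = 31, 31^2 = 38, 31^4 = 24, 31^8 = 8, 31^16 = 64, 31^32 = 49, 31^64 = 58
Test divisors in increasing order:
  k=1: 31^1 = 31 mod 71
  k=2: 31^2 = 38 mod 71
  k=5: 31^5 = 24 * 31 = 34 mod 71
  k=7: 31^7 = 24 * 38 * 31 = 14 mod 71
  k=10: 31^10 = 8 * 38 = 20 mod 71
  k=14: 31^14 = 8 * 24 * 38 = 54 mod 71
  k=35: 31^35 = 49 * 38 * 31 = 70 mod 71
  k=70: 31^70 = 58 * 24 * 38 = 1 mod 71  <- first divisor giving 1
Order = 70

70


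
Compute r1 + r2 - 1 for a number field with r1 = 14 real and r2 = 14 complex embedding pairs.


By Dirichlet's unit theorem:
rank = r1 + r2 - 1
= 14 + 14 - 1
= 27

27


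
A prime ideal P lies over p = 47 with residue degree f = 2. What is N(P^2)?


N(P^a) = p^(a*f)
= 47^(2*2)
= 47^4
= 4879681

4879681


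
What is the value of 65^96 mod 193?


p = 193 is prime and the exponent is (p-1)/2 = 96, so by Euler's criterion 65^96 = (65/193) = +1 or -1 mod 193.
Compute by square-and-multiply:
  96 = 64 + 32 (binary 1100000)
  Repeated squaring mod 193: 65^1 = 65, 65^2 = 172, 65^4 = 55, 65^8 = 130, 65^16 = 109, 65^32 = 108, 65^64 = 84
  65^96 = 65^64 * 65^32 = 84 * 108 mod 193
    84 * 108 = 9072 = 1 mod 193
  65^96 = 1 mod 193
Result 1: 65 is a quadratic residue mod 193.
65^96 mod 193 = 1

1


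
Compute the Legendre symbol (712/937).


p = 937 is prime, so compute (712/937) with the reciprocity algorithm (Jacobi-symbol steps: pull out 2s via (2/n), flip via reciprocity, reduce):
  pull out 2: (2/937) = +1  (since 937 mod 8 = 1)
  pull out 2: (2/937) = +1  (since 937 mod 8 = 1)
  pull out 2: (2/937) = +1  (since 937 mod 8 = 1)
  reciprocity: (89/937) -> +(937/89)
  reduce: (47/89)
  reciprocity: (47/89) -> +(89/47)
  reduce: (42/47)
  pull out 2: (2/47) = +1  (since 47 mod 8 = 7)
  reciprocity: (21/47) -> +(47/21)
  reduce: (5/21)
  reciprocity: (5/21) -> +(21/5)
  reduce: (1/5)
  (1/5) = 1
Product of signs = 1
(712/937) = 1

1


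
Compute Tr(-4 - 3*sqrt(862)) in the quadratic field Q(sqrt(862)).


Tr(a + b*sqrt(d)) = (a + b*sqrt(d)) + (a - b*sqrt(d)) = 2a
= 2 * (-4)
= -8

-8


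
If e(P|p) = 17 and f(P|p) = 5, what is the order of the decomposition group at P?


|D_P| = e * f
= 17 * 5
= 85

85


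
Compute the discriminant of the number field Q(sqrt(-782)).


For K = Q(sqrt(d)) with d squarefree: disc(K) = d if d = 1 mod 4, and disc(K) = 4d if d = 2 or 3 mod 4.
Here d = -782, and d mod 4 = 2.
d = 2 mod 4, not 1 (O_K = Z[sqrt(d)]), so disc(K) = 4d = 4 * (-782) = -3128

-3128


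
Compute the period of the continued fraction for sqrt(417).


Run the CF algorithm for sqrt(417).
a_0 = floor(sqrt(417)) = 20; set m_0=0, q_0=1.
Recurrence: m' = q*a - m,  q' = (d - m'^2)/q,  a' = floor((a_0 + m')/q').
  step 1: m=20, q=17, a=2
  step 2: m=14, q=13, a=2
  step 3: m=12, q=21, a=1
  step 4: m=9, q=16, a=1
  step 5: m=7, q=23, a=1
  step 6: m=16, q=7, a=5
  step 7: m=19, q=8, a=4
  step 8: m=13, q=31, a=1
  step 9: m=18, q=3, a=12
  step 10: m=18, q=31, a=1
  step 11: m=13, q=8, a=4
  step 12: m=19, q=7, a=5
  step 13: m=16, q=23, a=1
  step 14: m=7, q=16, a=1
  step 15: m=9, q=21, a=1
  step 16: m=12, q=13, a=2
  step 17: m=14, q=17, a=2
  step 18: m=20, q=1, a=40
a_18 = 2*a_0 = 40, so the period closes here.
sqrt(417) = [20; 2, 2, 1, 1, 1, 5, 4, 1, 12, 1, 4, 5, 1, 1, 1, 2, 2, 40]
Period length = 18

18


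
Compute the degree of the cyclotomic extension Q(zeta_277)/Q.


The degree equals Euler's totient phi(277).
277 = 277
phi(277) = 276

276


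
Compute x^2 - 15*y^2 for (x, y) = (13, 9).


x^2 - d*y^2
= 13^2 - 15*9^2
= 169 - 1215
= -1046

-1046


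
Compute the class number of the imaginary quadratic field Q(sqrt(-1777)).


K = Q(sqrt(-1777)). d mod 4 = 3, so D = disc(K) = 4d = -7108
h(K) equals the number of primitive reduced positive-definite forms (a, b, c) = a*x^2 + b*x*y + c*y^2 with b^2 - 4ac = D,
where reduced means |b| <= a <= c, with b >= 0 whenever |b| = a or a = c, and primitive means gcd(a, b, c) = 1.
Reduced forces 3a^2 <= |D| = 7108, so 1 <= a <= 48; b must have the parity of D, and c = (b^2 - D)/(4a) must be an integer >= a.
Enumerate a = 1..48, b in [-a, a]:
  a=1: (1, 0, 1777)  [1]
  a=2: (2, 2, 889)  [1]
  a=3..6: none
  a=7: (7, -2, 254), (7, 2, 254)  [2]
  a=8..10: none
  a=11: (11, -8, 163), (11, 8, 163)  [2]
  a=12: none
  a=13: (13, -4, 137), (13, 4, 137)  [2]
  a=14: (14, -2, 127), (14, 2, 127)  [2]
  a=15..16: none
  a=17: (17, -10, 106), (17, 10, 106)  [2]
  a=18: none
  a=19: (19, -6, 94), (19, 6, 94)  [2]
  a=20..21: none
  a=22: (22, -14, 83), (22, 14, 83)  [2]
  a=23..25: none
  a=26: (26, -22, 73), (26, 22, 73)  [2]
  a=27..33: none
  a=34: (34, -10, 53), (34, 10, 53)  [2]
  a=35..36: none
  a=37: (37, -12, 49), (37, 12, 49)  [2]
  a=38: (38, -6, 47), (38, 6, 47)  [2]
  a=39..48: none
Total reduced forms: 1 + 1 + 2 + 2 + 2 + 2 + 2 + 2 + 2 + 2 + 2 + 2 + 2 = 24
h = 24

24


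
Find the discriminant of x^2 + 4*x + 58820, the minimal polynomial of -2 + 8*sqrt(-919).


The element -2 + 8*sqrt(-919) has minimal polynomial:
x^2 + 4*x + 58820
Discriminant = (4)^2 - 4*(58820)
= 16 - 235280
= -235264

-235264


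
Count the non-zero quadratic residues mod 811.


For prime p, the number of non-zero quadratic residues is (p-1)/2.
= (811-1)/2
= 405

405


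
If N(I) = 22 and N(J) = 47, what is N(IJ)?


N(IJ) = N(I) * N(J)
= 22 * 47
= 1034

1034


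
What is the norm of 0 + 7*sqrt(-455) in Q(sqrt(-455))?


N(a + b*sqrt(d)) = a^2 - d*b^2
= (0)^2 - (-455)*(7)^2
= 0 + 22295
= 22295

22295


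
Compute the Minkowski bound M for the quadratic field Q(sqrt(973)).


d = 973, d mod 4 = 1, so disc(K) = d = 973; |disc(K)| = 973
Real quadratic field, so n = 2, s = r2 = 0, r1 = 2
M = (n!/n^n) * (4/pi)^s * sqrt(|disc(K)|) = (2!/2^2) * (4/pi)^0 * sqrt(973)
= 0.5 * 1.000000 * 31.192948
= 15.5965

15.5965


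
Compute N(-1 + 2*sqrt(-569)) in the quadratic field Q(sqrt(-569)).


N(a + b*sqrt(d)) = a^2 - d*b^2
= (-1)^2 - (-569)*(2)^2
= 1 + 2276
= 2277

2277


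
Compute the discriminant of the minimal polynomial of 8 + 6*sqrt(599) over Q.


The element 8 + 6*sqrt(599) has minimal polynomial:
x^2 - 16*x - 21500
Discriminant = (-16)^2 - 4*(-21500)
= 256 + 86000
= 86256

86256


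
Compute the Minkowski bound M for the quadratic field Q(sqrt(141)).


d = 141, d mod 4 = 1, so disc(K) = d = 141; |disc(K)| = 141
Real quadratic field, so n = 2, s = r2 = 0, r1 = 2
M = (n!/n^n) * (4/pi)^s * sqrt(|disc(K)|) = (2!/2^2) * (4/pi)^0 * sqrt(141)
= 0.5 * 1.000000 * 11.874342
= 5.9372

5.9372


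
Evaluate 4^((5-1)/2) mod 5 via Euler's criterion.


p = 5 is prime and the exponent is (p-1)/2 = 2, so by Euler's criterion 4^2 = (4/5) = +1 or -1 mod 5.
Compute by square-and-multiply:
  2 = 2 (binary 10)
  Repeated squaring mod 5: 4^1 = 4, 4^2 = 1
  4^2 = 1 mod 5
Result 1: 4 is a quadratic residue mod 5.
4^2 mod 5 = 1

1


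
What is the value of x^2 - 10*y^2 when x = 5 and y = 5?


x^2 - d*y^2
= 5^2 - 10*5^2
= 25 - 250
= -225

-225


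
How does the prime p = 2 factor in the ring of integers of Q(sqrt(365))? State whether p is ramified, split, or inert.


K = Q(sqrt(365)). Since d mod 4 = 1, disc(K) = 365.
Check p | disc: 365 mod 2 = 1.
p=2 does not divide disc (d is 1 mod 4). 2 splits iff d = 1 mod 8.
d mod 8 = 5, so (d/2) = -1.
(d/p) = -1, so p is inert: (p) stays prime with e=1, f=2, g=1.
Therefore p is inert.

inert


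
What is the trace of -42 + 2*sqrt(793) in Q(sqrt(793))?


Tr(a + b*sqrt(d)) = (a + b*sqrt(d)) + (a - b*sqrt(d)) = 2a
= 2 * (-42)
= -84

-84


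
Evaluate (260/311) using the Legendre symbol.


p = 311 is prime, so compute (260/311) with the reciprocity algorithm (Jacobi-symbol steps: pull out 2s via (2/n), flip via reciprocity, reduce):
  pull out 2: (2/311) = +1  (since 311 mod 8 = 7)
  pull out 2: (2/311) = +1  (since 311 mod 8 = 7)
  reciprocity: (65/311) -> +(311/65)
  reduce: (51/65)
  reciprocity: (51/65) -> +(65/51)
  reduce: (14/51)
  pull out 2: (2/51) = -1  (since 51 mod 8 = 3)
  reciprocity: (7/51) -> -(51/7)
  reduce: (2/7)
  pull out 2: (2/7) = +1  (since 7 mod 8 = 7)
  (1/7) = 1
Product of signs = 1
(260/311) = 1

1


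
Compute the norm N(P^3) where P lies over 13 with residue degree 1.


N(P^a) = p^(a*f)
= 13^(3*1)
= 13^3
= 2197

2197


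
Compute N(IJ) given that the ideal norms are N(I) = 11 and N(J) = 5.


N(IJ) = N(I) * N(J)
= 11 * 5
= 55

55


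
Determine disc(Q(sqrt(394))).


For K = Q(sqrt(d)) with d squarefree: disc(K) = d if d = 1 mod 4, and disc(K) = 4d if d = 2 or 3 mod 4.
Here d = 394, and d mod 4 = 2.
d = 2 mod 4, not 1 (O_K = Z[sqrt(d)]), so disc(K) = 4d = 4 * (394) = 1576

1576


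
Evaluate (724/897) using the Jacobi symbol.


Compute (724/897) via quadratic reciprocity:
  pull out 2: (2/897) = +1  (since 897 mod 8 = 1)
  pull out 2: (2/897) = +1  (since 897 mod 8 = 1)
  reciprocity: (181/897) -> +(897/181)
  reduce: (173/181)
  reciprocity: (173/181) -> +(181/173)
  reduce: (8/173)
  pull out 2: (2/173) = -1  (since 173 mod 8 = 5)
  pull out 2: (2/173) = -1  (since 173 mod 8 = 5)
  pull out 2: (2/173) = -1  (since 173 mod 8 = 5)
  (1/173) = 1
Product of signs = -1

-1
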